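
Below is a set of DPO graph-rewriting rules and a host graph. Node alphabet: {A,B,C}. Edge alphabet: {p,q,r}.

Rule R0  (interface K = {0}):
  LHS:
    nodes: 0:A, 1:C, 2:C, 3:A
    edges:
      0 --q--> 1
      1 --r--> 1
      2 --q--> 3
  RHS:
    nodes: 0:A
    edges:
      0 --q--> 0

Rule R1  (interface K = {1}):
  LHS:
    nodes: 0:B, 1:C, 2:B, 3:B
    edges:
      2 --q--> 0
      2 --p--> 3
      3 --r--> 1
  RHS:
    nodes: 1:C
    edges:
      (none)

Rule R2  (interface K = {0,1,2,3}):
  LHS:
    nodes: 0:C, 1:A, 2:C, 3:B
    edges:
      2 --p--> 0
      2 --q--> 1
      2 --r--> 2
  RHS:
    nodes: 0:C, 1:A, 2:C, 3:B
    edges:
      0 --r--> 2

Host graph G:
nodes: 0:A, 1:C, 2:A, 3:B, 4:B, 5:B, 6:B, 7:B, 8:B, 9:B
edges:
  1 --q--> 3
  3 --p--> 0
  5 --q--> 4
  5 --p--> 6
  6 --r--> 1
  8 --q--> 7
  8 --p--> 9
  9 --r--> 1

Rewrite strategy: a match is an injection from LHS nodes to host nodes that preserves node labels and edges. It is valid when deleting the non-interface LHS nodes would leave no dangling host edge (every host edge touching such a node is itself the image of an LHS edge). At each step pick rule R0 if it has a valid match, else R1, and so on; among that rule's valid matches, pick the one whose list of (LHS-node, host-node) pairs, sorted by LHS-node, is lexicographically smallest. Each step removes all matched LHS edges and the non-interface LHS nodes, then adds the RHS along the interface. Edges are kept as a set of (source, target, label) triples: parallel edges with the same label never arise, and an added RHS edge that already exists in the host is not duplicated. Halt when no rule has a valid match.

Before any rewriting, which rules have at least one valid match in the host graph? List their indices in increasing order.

Answer: [R1]

Rewrite trace:
R0: no valid match — LHS pattern not found
R1: 2 valid matches — {0↦4, 1↦1, 2↦5, 3↦6}, {0↦7, 1↦1, 2↦8, 3↦9}
R2: no valid match — LHS pattern not found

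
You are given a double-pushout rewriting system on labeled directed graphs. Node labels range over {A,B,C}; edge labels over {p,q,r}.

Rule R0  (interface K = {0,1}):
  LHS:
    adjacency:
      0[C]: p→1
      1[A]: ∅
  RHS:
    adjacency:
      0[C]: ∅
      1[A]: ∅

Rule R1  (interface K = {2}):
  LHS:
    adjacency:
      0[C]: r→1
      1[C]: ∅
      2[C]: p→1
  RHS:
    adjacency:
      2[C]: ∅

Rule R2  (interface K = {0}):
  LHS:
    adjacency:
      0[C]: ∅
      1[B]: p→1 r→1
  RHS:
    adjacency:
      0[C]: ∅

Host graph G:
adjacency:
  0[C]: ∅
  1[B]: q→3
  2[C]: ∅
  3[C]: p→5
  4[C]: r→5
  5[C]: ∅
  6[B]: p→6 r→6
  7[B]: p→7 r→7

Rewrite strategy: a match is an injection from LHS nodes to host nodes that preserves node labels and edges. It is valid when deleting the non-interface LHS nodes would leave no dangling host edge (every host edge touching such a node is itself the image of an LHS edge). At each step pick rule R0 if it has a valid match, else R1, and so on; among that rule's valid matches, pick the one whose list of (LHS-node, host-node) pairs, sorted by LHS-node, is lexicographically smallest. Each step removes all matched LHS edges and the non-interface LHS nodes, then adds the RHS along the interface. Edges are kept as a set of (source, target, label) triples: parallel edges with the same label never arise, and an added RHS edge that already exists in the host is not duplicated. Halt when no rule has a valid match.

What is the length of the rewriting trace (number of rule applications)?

start.  V:8 E:7  edges: 1-q->3 3-p->5 4-r->5 6-p->6 6-r->6 7-p->7 7-r->7
1. fire R1 via {0↦4, 1↦5, 2↦3}  →  V:6 E:5  edges: 1-q->3 6-p->6 6-r->6 7-p->7 7-r->7
2. fire R2 via {0↦0, 1↦6}  →  V:5 E:3  edges: 1-q->3 7-p->7 7-r->7
3. fire R2 via {0↦0, 1↦7}  →  V:4 E:1  edges: 1-q->3
normal form: no rule applies after step 3

Answer: 3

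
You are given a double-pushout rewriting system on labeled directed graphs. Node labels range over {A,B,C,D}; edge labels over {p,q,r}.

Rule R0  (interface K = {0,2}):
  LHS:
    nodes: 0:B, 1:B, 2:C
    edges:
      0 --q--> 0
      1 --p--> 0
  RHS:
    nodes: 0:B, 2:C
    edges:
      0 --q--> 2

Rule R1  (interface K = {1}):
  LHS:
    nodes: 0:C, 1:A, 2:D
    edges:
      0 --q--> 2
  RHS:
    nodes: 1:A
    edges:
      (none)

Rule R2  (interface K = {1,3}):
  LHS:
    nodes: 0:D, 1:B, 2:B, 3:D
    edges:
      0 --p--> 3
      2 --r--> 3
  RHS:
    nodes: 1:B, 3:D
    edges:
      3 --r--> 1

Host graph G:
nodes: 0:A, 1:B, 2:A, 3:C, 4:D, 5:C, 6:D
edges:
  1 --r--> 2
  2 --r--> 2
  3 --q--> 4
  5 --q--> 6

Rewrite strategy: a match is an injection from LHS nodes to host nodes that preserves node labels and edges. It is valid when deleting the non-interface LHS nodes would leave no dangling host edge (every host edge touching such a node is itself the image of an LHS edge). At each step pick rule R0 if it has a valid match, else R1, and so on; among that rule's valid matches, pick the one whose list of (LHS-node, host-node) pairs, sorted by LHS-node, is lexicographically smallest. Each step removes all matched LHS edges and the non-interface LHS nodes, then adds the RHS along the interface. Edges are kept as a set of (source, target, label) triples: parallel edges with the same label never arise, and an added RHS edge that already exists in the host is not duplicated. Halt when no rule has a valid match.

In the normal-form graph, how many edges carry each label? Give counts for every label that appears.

initial: |V|=7 |E|=4  E = 1-r->2 2-r->2 3-q->4 5-q->6
step 1: apply R1 at {0↦3, 1↦0, 2↦4}  → |V|=5 |E|=3  E = 1-r->2 2-r->2 5-q->6
step 2: apply R1 at {0↦5, 1↦0, 2↦6}  → |V|=3 |E|=2  E = 1-r->2 2-r->2
halt: no rule applies after step 2
NF edges: [(1, 2, 'r'), (2, 2, 'r')]

Answer: r:2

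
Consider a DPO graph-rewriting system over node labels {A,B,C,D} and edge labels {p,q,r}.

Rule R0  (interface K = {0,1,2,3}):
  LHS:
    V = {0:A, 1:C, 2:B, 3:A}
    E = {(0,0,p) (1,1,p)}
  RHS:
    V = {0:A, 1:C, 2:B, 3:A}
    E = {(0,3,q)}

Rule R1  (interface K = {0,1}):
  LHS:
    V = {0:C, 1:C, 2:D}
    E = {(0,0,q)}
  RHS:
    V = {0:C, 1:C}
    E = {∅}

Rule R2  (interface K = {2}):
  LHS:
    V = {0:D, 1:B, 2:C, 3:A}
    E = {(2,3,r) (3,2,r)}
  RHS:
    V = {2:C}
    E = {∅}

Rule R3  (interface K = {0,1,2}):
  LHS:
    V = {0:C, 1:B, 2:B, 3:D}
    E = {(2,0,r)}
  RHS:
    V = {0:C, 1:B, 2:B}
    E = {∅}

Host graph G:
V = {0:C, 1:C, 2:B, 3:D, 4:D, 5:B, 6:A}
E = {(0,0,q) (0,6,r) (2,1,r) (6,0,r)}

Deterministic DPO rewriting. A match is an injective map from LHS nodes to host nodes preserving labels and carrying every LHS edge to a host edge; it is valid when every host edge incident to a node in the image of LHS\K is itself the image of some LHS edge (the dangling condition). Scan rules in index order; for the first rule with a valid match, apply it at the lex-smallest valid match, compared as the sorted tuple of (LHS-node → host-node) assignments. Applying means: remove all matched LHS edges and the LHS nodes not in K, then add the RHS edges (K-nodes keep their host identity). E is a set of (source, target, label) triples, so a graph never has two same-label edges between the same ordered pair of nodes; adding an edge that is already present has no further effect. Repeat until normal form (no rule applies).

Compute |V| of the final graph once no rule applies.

Answer: 3

Derivation:
start.  V:7 E:4  edges: 0-q->0 0-r->6 2-r->1 6-r->0
1. fire R1 via {0↦0, 1↦1, 2↦3}  →  V:6 E:3  edges: 0-r->6 2-r->1 6-r->0
2. fire R2 via {0↦4, 1↦5, 2↦0, 3↦6}  →  V:3 E:1  edges: 2-r->1
final graph: no rule applies after step 2
NF nodes: {0:C, 1:C, 2:B}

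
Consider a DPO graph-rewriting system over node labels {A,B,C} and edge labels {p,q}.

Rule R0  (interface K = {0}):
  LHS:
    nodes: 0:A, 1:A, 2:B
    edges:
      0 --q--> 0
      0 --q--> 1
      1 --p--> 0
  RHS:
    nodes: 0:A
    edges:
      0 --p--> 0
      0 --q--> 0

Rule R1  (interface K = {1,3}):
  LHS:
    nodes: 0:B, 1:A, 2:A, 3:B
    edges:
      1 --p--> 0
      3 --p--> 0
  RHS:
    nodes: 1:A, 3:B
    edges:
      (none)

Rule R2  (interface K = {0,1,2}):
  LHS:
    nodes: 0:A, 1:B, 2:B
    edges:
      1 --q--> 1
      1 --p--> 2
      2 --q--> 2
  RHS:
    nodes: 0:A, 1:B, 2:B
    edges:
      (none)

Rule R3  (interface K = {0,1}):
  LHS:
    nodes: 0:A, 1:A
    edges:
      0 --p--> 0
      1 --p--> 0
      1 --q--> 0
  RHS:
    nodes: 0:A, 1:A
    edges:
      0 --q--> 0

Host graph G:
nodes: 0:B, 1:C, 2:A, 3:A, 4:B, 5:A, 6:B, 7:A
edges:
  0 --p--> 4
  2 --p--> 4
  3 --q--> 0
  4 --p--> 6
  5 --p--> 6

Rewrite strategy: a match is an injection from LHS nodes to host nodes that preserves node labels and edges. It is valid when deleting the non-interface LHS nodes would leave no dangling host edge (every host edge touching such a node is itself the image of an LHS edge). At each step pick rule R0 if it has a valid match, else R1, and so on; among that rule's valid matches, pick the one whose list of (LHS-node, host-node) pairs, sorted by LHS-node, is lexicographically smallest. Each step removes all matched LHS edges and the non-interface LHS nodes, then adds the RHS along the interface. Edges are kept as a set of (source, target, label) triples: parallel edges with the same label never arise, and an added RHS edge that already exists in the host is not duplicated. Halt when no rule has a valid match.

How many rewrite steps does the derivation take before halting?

Answer: 2

Derivation:
[0] host  ⇒  8 nodes, 5 edges  {0-p->4 2-p->4 3-q->0 4-p->6 5-p->6}
[1] R1 @ {0↦6, 1↦5, 2↦7, 3↦4}  ⇒  6 nodes, 3 edges  {0-p->4 2-p->4 3-q->0}
[2] R1 @ {0↦4, 1↦2, 2↦5, 3↦0}  ⇒  4 nodes, 1 edges  {3-q->0}
final graph: no rule applies after step 2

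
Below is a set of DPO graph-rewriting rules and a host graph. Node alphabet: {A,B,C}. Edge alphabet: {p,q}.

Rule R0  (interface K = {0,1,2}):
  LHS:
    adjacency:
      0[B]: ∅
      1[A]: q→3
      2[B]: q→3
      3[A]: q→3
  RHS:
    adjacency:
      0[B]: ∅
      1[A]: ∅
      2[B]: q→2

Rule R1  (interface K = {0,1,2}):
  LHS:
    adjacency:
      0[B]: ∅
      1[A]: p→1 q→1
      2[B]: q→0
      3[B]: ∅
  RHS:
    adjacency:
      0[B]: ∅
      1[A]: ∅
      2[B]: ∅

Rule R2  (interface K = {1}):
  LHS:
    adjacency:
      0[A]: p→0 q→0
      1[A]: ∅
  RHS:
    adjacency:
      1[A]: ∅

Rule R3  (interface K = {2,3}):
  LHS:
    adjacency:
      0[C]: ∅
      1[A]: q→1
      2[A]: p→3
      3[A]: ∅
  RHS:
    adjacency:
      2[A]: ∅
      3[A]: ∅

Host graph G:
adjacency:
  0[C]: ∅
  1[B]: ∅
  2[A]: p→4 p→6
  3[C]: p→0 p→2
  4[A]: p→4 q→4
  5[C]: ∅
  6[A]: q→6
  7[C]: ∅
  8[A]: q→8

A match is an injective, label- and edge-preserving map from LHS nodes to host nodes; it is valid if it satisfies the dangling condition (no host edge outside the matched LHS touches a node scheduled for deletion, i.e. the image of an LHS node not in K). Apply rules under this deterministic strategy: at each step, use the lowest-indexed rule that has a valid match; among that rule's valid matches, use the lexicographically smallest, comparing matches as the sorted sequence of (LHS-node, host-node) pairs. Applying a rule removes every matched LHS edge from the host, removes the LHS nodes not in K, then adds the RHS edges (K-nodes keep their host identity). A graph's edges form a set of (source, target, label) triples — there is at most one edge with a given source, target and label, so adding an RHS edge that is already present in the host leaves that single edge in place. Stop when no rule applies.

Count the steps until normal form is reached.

[0] host  ⇒  9 nodes, 8 edges  {2-p->4 2-p->6 3-p->0 3-p->2 4-p->4 4-q->4 6-q->6 8-q->8}
[1] R3 @ {0↦5, 1↦8, 2↦2, 3↦4}  ⇒  7 nodes, 6 edges  {2-p->6 3-p->0 3-p->2 4-p->4 4-q->4 6-q->6}
[2] R2 @ {0↦4, 1↦2}  ⇒  6 nodes, 4 edges  {2-p->6 3-p->0 3-p->2 6-q->6}
final graph: no rule applies after step 2

Answer: 2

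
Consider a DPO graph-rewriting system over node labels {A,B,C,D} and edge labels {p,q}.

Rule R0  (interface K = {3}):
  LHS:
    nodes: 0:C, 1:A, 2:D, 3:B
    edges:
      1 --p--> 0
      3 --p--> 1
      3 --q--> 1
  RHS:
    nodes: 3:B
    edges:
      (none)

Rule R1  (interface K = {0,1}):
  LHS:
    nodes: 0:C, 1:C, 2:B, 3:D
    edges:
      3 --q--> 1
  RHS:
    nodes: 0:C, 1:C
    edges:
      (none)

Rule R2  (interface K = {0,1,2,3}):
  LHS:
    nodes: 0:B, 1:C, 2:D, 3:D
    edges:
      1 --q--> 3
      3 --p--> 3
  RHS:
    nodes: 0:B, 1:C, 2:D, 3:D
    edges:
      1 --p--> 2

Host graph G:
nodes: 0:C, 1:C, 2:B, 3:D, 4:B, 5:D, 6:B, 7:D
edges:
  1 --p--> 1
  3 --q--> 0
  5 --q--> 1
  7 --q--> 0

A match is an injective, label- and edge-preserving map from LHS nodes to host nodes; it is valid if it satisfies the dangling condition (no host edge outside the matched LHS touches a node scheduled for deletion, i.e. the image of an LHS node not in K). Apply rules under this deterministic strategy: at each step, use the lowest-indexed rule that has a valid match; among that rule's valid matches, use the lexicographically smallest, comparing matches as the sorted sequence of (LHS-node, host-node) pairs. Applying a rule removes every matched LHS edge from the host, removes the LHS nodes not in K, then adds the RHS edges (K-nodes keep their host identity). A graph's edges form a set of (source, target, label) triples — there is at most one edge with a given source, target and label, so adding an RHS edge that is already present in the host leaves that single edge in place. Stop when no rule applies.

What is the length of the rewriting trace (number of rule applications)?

initial: |V|=8 |E|=4  E = 1-p->1 3-q->0 5-q->1 7-q->0
step 1: apply R1 at {0↦0, 1↦1, 2↦2, 3↦5}  → |V|=6 |E|=3  E = 1-p->1 3-q->0 7-q->0
step 2: apply R1 at {0↦1, 1↦0, 2↦4, 3↦3}  → |V|=4 |E|=2  E = 1-p->1 7-q->0
step 3: apply R1 at {0↦1, 1↦0, 2↦6, 3↦7}  → |V|=2 |E|=1  E = 1-p->1
halt: no rule applies after step 3

Answer: 3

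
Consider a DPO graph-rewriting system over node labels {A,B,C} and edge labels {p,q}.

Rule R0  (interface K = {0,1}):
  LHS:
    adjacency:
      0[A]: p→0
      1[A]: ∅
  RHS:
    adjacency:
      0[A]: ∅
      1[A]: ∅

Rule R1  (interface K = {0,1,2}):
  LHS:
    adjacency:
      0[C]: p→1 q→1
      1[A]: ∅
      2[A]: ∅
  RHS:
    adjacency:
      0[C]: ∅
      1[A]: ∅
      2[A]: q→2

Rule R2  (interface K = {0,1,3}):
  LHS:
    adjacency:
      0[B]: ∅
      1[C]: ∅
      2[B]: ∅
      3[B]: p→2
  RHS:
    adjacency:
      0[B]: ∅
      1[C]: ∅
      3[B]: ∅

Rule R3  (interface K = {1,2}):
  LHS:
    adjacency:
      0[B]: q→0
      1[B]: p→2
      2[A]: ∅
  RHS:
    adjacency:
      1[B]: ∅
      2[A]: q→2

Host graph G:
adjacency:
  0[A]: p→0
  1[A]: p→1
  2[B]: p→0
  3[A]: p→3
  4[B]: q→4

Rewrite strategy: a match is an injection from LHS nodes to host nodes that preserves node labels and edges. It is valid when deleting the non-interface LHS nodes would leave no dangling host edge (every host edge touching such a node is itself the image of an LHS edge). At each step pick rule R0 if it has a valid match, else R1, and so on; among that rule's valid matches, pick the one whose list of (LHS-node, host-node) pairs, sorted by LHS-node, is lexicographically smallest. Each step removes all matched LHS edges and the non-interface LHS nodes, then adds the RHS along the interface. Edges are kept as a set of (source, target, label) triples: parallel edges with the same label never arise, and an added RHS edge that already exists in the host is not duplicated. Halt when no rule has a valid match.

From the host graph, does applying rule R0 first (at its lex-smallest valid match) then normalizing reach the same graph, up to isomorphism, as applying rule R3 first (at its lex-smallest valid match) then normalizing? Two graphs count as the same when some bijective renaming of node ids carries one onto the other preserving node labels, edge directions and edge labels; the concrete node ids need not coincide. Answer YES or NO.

Answer: YES

Rewrite trace:
branch R0-first: apply at {0↦0, 1↦1} → |E|=4, then 3 more step(s) → NF |V|=4 |E|=1 V={0:A, 1:A, 2:B, 3:A} E=0-q->0
branch R3-first: apply at {0↦4, 1↦2, 2↦0} → |E|=4, then 3 more step(s) → NF |V|=4 |E|=1 V={0:A, 1:A, 2:B, 3:A} E=0-q->0
graphs isomorphic (equal up to label-preserving node renaming)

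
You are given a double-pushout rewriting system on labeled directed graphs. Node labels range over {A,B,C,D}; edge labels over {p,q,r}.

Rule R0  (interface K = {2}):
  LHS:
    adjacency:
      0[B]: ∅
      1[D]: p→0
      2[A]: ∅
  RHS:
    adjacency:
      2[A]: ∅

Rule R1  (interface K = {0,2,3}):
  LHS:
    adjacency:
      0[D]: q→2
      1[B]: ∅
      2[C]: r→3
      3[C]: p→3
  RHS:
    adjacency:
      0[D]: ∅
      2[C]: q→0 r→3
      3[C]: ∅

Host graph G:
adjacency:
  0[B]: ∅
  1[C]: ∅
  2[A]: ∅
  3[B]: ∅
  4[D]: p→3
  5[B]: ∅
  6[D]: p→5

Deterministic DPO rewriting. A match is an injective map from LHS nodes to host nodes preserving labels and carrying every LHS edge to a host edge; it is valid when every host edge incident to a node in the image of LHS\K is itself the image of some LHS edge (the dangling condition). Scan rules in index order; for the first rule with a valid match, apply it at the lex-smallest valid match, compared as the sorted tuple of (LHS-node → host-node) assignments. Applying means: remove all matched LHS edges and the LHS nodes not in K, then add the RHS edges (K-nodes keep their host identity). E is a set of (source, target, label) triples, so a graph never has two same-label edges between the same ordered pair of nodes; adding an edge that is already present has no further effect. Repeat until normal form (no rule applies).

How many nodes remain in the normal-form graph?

start.  V:7 E:2  edges: 4-p->3 6-p->5
1. fire R0 via {0↦3, 1↦4, 2↦2}  →  V:5 E:1  edges: 6-p->5
2. fire R0 via {0↦5, 1↦6, 2↦2}  →  V:3 E:0  edges: ∅
halt: no rule applies after step 2
NF nodes: {0:B, 1:C, 2:A}

Answer: 3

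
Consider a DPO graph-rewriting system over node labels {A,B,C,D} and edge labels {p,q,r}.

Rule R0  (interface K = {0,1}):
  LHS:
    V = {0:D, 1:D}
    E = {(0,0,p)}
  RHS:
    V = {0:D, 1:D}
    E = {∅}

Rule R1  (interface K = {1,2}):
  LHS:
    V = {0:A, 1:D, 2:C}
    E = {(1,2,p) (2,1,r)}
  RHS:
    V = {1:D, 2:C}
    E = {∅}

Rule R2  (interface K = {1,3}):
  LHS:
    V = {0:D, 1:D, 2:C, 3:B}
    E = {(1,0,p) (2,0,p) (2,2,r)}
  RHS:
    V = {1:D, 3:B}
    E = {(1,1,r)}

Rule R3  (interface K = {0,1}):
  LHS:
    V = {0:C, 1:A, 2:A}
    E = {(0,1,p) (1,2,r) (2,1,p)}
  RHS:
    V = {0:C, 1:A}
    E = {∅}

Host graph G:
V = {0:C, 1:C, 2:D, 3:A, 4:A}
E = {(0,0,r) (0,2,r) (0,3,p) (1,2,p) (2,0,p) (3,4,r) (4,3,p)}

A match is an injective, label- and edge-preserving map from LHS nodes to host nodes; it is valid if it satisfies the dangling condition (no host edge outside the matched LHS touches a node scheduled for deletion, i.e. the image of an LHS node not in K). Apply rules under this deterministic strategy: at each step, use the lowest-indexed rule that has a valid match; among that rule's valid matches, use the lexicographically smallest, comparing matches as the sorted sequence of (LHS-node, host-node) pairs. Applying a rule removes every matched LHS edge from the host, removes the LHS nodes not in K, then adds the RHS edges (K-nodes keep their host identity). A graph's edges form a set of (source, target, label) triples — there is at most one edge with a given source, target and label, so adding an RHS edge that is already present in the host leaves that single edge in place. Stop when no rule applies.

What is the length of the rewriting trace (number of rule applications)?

Answer: 2

Derivation:
[0] host  ⇒  5 nodes, 7 edges  {0-r->0 0-r->2 0-p->3 1-p->2 2-p->0 3-r->4 4-p->3}
[1] R3 @ {0↦0, 1↦3, 2↦4}  ⇒  4 nodes, 4 edges  {0-r->0 0-r->2 1-p->2 2-p->0}
[2] R1 @ {0↦3, 1↦2, 2↦0}  ⇒  3 nodes, 2 edges  {0-r->0 1-p->2}
normal form: no rule applies after step 2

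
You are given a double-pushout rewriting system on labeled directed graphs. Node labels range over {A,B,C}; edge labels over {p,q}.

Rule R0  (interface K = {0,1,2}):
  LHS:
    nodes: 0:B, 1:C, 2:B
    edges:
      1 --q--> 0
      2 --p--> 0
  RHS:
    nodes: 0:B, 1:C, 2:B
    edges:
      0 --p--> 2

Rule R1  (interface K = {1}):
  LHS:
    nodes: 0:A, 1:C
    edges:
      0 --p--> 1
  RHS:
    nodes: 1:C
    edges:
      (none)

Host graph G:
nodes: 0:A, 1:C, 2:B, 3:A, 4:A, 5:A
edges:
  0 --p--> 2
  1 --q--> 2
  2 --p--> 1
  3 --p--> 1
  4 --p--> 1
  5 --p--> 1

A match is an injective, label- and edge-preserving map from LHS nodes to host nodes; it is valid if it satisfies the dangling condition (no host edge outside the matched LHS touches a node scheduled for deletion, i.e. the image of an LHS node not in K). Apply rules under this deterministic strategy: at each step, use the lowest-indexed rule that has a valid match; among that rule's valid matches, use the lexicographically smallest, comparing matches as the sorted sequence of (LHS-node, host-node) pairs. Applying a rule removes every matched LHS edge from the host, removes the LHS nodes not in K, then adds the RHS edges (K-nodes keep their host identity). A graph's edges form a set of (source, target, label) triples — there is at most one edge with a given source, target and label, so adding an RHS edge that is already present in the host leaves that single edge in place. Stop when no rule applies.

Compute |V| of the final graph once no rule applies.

[0] host  ⇒  6 nodes, 6 edges  {0-p->2 1-q->2 2-p->1 3-p->1 4-p->1 5-p->1}
[1] R1 @ {0↦3, 1↦1}  ⇒  5 nodes, 5 edges  {0-p->2 1-q->2 2-p->1 4-p->1 5-p->1}
[2] R1 @ {0↦4, 1↦1}  ⇒  4 nodes, 4 edges  {0-p->2 1-q->2 2-p->1 5-p->1}
[3] R1 @ {0↦5, 1↦1}  ⇒  3 nodes, 3 edges  {0-p->2 1-q->2 2-p->1}
halt: no rule applies after step 3
NF nodes: {0:A, 1:C, 2:B}

Answer: 3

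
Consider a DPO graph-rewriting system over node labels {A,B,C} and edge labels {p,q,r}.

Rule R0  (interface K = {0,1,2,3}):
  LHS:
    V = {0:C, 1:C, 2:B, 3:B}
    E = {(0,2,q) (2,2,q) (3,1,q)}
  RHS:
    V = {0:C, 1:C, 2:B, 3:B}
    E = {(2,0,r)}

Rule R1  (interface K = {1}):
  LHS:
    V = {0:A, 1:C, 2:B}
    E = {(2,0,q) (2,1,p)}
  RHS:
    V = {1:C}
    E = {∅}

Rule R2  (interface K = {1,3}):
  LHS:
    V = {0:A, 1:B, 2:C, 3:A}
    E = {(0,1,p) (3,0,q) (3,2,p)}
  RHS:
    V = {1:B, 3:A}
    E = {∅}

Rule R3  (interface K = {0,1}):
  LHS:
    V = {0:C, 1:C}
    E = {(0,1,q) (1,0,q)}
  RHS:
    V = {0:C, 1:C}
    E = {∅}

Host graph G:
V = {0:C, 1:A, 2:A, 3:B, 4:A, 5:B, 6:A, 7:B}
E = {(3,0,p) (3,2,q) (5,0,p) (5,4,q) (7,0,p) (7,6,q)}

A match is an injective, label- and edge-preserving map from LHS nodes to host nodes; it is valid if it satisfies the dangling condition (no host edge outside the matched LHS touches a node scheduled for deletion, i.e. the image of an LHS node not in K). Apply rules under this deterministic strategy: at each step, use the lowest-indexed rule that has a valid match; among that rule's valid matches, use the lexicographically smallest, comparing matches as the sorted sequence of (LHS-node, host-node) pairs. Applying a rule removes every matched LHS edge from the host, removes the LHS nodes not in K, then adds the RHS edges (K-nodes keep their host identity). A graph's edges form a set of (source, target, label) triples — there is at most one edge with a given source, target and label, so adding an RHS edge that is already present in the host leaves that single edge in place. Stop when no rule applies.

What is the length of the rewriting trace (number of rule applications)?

Answer: 3

Derivation:
initial: |V|=8 |E|=6  E = 3-p->0 3-q->2 5-p->0 5-q->4 7-p->0 7-q->6
step 1: apply R1 at {0↦2, 1↦0, 2↦3}  → |V|=6 |E|=4  E = 5-p->0 5-q->4 7-p->0 7-q->6
step 2: apply R1 at {0↦4, 1↦0, 2↦5}  → |V|=4 |E|=2  E = 7-p->0 7-q->6
step 3: apply R1 at {0↦6, 1↦0, 2↦7}  → |V|=2 |E|=0  E = ∅
final graph: no rule applies after step 3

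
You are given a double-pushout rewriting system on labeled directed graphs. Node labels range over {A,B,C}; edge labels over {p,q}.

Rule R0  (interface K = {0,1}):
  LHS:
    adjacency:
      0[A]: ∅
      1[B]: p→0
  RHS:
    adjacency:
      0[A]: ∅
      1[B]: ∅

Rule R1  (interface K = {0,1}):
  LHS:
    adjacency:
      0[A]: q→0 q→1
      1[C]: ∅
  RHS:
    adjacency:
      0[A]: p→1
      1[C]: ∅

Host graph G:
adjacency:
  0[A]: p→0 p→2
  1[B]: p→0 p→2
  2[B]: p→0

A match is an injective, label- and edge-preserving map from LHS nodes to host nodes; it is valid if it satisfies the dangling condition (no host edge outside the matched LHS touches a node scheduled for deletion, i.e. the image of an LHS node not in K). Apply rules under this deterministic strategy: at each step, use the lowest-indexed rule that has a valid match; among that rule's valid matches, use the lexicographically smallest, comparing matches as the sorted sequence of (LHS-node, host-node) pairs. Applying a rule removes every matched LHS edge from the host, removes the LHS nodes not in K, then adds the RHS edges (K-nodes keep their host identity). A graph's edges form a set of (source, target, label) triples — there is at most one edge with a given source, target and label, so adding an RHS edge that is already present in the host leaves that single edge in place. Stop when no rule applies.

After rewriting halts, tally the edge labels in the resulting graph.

Answer: p:3

Steps:
[0] host  ⇒  3 nodes, 5 edges  {0-p->0 0-p->2 1-p->0 1-p->2 2-p->0}
[1] R0 @ {0↦0, 1↦1}  ⇒  3 nodes, 4 edges  {0-p->0 0-p->2 1-p->2 2-p->0}
[2] R0 @ {0↦0, 1↦2}  ⇒  3 nodes, 3 edges  {0-p->0 0-p->2 1-p->2}
normal form: no rule applies after step 2
NF edges: [(0, 0, 'p'), (0, 2, 'p'), (1, 2, 'p')]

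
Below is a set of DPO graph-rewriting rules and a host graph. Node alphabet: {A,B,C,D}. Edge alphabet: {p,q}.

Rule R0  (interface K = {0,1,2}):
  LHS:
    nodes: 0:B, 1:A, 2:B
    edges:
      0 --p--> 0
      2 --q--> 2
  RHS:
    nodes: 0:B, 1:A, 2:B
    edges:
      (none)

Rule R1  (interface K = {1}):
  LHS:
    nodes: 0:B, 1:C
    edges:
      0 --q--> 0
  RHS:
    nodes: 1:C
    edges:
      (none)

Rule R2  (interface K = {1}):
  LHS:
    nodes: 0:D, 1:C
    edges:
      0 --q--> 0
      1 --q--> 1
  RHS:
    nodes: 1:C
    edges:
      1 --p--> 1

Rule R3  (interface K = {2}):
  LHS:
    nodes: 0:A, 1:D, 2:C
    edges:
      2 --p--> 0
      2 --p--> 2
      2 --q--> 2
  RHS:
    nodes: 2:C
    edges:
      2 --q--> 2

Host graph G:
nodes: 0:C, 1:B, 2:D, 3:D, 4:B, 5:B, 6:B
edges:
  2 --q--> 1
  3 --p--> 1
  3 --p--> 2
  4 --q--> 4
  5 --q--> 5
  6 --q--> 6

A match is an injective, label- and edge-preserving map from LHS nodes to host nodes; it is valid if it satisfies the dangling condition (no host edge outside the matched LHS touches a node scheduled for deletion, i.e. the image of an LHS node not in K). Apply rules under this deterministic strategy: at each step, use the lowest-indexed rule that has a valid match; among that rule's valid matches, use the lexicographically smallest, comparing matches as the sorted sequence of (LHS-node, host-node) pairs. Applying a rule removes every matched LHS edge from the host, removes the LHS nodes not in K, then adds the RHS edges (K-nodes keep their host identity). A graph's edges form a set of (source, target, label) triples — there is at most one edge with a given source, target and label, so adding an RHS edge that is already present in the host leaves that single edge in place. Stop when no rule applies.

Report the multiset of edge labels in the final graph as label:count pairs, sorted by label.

Answer: p:2 q:1

Derivation:
[0] host  ⇒  7 nodes, 6 edges  {2-q->1 3-p->1 3-p->2 4-q->4 5-q->5 6-q->6}
[1] R1 @ {0↦4, 1↦0}  ⇒  6 nodes, 5 edges  {2-q->1 3-p->1 3-p->2 5-q->5 6-q->6}
[2] R1 @ {0↦5, 1↦0}  ⇒  5 nodes, 4 edges  {2-q->1 3-p->1 3-p->2 6-q->6}
[3] R1 @ {0↦6, 1↦0}  ⇒  4 nodes, 3 edges  {2-q->1 3-p->1 3-p->2}
final graph: no rule applies after step 3
NF edges: [(2, 1, 'q'), (3, 1, 'p'), (3, 2, 'p')]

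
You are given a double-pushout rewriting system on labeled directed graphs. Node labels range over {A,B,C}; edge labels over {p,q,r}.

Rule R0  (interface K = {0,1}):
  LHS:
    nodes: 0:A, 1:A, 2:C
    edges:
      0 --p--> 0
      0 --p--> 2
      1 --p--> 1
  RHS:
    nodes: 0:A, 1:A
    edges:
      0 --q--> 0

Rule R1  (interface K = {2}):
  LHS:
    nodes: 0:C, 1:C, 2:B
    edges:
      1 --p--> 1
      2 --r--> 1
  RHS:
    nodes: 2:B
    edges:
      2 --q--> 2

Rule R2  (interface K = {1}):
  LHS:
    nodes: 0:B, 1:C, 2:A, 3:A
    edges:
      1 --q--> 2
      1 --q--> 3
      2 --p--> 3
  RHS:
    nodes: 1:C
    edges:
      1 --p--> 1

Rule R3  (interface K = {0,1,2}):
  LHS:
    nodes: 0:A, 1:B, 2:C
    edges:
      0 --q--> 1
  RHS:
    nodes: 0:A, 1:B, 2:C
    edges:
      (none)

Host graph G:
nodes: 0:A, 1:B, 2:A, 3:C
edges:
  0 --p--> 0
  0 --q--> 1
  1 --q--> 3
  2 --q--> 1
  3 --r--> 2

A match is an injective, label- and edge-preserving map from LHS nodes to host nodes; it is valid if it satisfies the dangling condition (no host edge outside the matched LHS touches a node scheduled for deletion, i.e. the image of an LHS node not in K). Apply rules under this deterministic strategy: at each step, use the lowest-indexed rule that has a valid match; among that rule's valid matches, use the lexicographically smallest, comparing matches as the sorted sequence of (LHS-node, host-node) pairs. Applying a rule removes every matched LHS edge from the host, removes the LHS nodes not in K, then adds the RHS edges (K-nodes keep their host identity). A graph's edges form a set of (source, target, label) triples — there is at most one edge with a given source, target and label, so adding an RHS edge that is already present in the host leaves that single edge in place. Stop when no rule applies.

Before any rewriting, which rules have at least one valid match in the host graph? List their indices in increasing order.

Answer: [R3]

Rewrite trace:
R0: no valid match — LHS pattern not found
R1: no valid match — LHS pattern not found
R2: no valid match — LHS pattern not found
R3: 2 valid matches — {0↦0, 1↦1, 2↦3}, {0↦2, 1↦1, 2↦3}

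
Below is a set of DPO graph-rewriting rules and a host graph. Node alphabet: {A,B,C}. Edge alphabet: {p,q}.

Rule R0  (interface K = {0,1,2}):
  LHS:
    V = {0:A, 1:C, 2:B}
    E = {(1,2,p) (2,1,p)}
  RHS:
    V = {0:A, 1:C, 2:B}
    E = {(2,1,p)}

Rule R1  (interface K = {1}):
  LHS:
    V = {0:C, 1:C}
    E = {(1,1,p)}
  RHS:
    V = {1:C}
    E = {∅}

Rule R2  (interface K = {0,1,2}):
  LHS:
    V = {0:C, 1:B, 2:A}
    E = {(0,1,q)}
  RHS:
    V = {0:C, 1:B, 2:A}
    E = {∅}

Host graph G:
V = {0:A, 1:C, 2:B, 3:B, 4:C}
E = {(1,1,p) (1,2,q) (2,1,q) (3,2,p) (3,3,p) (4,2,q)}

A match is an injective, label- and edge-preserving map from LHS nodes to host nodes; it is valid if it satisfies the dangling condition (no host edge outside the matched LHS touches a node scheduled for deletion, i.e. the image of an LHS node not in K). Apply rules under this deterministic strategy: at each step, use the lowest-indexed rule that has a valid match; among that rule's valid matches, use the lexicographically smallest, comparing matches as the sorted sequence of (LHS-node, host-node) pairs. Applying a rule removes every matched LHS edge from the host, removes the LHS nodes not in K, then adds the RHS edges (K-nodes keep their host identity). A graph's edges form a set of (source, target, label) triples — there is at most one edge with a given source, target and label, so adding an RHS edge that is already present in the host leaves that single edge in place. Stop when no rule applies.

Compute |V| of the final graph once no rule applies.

start.  V:5 E:6  edges: 1-p->1 1-q->2 2-q->1 3-p->2 3-p->3 4-q->2
1. fire R2 via {0↦1, 1↦2, 2↦0}  →  V:5 E:5  edges: 1-p->1 2-q->1 3-p->2 3-p->3 4-q->2
2. fire R2 via {0↦4, 1↦2, 2↦0}  →  V:5 E:4  edges: 1-p->1 2-q->1 3-p->2 3-p->3
3. fire R1 via {0↦4, 1↦1}  →  V:4 E:3  edges: 2-q->1 3-p->2 3-p->3
final graph: no rule applies after step 3
NF nodes: {0:A, 1:C, 2:B, 3:B}

Answer: 4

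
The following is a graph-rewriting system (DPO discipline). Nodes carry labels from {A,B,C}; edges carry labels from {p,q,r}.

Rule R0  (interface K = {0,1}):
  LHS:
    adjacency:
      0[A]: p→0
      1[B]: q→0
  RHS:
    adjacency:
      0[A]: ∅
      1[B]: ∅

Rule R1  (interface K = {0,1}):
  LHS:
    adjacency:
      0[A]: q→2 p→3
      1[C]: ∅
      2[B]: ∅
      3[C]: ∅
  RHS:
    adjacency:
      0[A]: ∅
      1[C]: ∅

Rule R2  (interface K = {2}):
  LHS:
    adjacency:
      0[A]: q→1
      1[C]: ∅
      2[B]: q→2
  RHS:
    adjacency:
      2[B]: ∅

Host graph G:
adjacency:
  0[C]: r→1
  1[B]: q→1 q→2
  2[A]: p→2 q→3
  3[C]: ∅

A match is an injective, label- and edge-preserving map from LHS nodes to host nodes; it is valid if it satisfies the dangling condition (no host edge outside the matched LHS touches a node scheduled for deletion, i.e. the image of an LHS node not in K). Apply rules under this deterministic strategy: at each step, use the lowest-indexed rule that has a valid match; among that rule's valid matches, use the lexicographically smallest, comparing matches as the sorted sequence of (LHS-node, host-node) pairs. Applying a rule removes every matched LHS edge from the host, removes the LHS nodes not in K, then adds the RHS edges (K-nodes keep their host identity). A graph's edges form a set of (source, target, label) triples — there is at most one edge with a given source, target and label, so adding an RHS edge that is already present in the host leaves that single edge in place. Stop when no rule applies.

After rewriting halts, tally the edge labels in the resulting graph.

initial: |V|=4 |E|=5  E = 0-r->1 1-q->1 1-q->2 2-p->2 2-q->3
step 1: apply R0 at {0↦2, 1↦1}  → |V|=4 |E|=3  E = 0-r->1 1-q->1 2-q->3
step 2: apply R2 at {0↦2, 1↦3, 2↦1}  → |V|=2 |E|=1  E = 0-r->1
final graph: no rule applies after step 2
NF edges: [(0, 1, 'r')]

Answer: r:1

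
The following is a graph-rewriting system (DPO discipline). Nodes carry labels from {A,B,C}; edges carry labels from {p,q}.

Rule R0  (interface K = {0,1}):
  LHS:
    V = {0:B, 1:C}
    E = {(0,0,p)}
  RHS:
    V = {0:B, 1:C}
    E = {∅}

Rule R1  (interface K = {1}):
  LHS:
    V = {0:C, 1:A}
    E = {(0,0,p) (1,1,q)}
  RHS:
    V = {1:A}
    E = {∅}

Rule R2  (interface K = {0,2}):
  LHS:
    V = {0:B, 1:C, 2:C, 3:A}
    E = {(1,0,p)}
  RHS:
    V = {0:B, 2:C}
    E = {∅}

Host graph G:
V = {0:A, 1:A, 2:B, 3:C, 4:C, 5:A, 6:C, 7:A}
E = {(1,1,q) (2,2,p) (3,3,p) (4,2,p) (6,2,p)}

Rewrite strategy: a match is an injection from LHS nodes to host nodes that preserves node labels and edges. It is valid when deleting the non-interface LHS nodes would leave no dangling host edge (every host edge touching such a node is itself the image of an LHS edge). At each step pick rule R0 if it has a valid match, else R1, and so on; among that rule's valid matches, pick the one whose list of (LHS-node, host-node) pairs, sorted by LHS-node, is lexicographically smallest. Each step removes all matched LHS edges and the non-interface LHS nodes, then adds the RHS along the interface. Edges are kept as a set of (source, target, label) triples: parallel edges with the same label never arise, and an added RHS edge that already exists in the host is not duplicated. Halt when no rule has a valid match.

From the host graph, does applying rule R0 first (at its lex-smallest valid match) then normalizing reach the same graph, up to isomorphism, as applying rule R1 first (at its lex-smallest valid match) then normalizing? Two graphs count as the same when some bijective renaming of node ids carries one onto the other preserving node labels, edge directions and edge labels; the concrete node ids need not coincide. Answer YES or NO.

Answer: YES

Steps:
branch R0-first: apply at {0↦2, 1↦3} → |E|=4, then 2 more step(s) → NF |V|=5 |E|=1 V={1:A, 2:B, 5:A, 6:C, 7:A} E=6-p->2
branch R1-first: apply at {0↦3, 1↦1} → |E|=3, then 2 more step(s) → NF |V|=5 |E|=1 V={1:A, 2:B, 5:A, 6:C, 7:A} E=6-p->2
graphs isomorphic (equal up to label-preserving node renaming)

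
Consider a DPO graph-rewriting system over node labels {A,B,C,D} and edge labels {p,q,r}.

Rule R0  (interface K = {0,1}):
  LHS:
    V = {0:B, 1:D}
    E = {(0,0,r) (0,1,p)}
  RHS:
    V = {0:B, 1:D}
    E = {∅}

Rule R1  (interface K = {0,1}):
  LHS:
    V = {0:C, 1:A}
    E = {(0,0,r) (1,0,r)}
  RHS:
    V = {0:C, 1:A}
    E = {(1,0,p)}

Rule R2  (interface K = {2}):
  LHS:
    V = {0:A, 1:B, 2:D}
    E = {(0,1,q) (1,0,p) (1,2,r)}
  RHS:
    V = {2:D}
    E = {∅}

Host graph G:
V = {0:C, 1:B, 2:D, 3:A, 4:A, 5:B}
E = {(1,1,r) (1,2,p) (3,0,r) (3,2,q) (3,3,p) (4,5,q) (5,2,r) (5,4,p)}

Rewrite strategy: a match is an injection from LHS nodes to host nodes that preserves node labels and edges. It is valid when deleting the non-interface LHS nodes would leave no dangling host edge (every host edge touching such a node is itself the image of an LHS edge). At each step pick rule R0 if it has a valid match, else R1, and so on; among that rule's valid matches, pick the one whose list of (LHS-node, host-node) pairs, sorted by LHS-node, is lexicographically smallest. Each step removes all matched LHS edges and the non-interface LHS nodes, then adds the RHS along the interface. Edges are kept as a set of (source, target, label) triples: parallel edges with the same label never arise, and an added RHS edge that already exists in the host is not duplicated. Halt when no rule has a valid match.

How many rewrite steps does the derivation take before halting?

start.  V:6 E:8  edges: 1-r->1 1-p->2 3-r->0 3-q->2 3-p->3 4-q->5 5-r->2 5-p->4
1. fire R0 via {0↦1, 1↦2}  →  V:6 E:6  edges: 3-r->0 3-q->2 3-p->3 4-q->5 5-r->2 5-p->4
2. fire R2 via {0↦4, 1↦5, 2↦2}  →  V:4 E:3  edges: 3-r->0 3-q->2 3-p->3
halt: no rule applies after step 2

Answer: 2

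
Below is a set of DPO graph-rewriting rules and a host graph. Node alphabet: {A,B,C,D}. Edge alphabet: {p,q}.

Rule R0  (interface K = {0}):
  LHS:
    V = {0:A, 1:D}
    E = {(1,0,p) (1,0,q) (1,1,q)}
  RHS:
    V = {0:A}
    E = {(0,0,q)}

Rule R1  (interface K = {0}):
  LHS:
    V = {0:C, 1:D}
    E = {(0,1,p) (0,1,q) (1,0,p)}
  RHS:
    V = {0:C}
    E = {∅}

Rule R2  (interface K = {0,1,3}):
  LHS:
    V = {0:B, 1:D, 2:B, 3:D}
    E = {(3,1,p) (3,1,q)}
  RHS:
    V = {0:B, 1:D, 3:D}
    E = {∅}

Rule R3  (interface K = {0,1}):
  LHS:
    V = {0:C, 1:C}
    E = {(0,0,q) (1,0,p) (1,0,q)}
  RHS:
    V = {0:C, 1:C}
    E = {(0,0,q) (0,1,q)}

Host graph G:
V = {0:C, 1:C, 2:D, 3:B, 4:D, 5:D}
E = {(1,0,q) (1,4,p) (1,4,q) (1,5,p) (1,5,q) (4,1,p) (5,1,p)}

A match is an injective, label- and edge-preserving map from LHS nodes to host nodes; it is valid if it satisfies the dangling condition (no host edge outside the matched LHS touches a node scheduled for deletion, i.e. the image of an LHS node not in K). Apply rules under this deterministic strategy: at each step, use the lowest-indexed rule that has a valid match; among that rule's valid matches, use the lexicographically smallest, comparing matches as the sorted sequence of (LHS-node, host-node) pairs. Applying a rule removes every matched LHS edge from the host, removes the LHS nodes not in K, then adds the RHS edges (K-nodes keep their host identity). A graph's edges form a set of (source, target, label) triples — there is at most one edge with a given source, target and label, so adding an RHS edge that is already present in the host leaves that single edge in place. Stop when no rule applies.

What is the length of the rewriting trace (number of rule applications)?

initial: |V|=6 |E|=7  E = 1-q->0 1-p->4 1-q->4 1-p->5 1-q->5 4-p->1 5-p->1
step 1: apply R1 at {0↦1, 1↦4}  → |V|=5 |E|=4  E = 1-q->0 1-p->5 1-q->5 5-p->1
step 2: apply R1 at {0↦1, 1↦5}  → |V|=4 |E|=1  E = 1-q->0
normal form: no rule applies after step 2

Answer: 2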